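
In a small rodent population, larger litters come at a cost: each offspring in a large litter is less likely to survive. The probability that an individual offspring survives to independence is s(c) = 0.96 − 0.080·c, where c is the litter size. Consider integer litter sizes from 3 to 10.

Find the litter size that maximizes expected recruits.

Expected recruits = c × s(c):
  c=3: 3 × 0.720 = 2.160
  c=4: 4 × 0.640 = 2.560
  c=5: 5 × 0.560 = 2.800
  c=6: 6 × 0.480 = 2.880
  c=7: 7 × 0.400 = 2.800
  c=8: 8 × 0.320 = 2.560
  c=9: 9 × 0.240 = 2.160
  c=10: 10 × 0.160 = 1.600
Maximum at c = 6 (2.880 recruits).

6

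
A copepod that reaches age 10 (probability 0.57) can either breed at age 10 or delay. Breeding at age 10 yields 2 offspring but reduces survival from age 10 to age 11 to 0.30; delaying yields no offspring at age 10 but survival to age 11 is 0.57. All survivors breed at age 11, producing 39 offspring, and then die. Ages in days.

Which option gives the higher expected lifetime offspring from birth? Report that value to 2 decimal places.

12.67

breed at age 10: R₀ = 0.57 × (2 + 0.30 × 39) = 0.57 × 13.7000 = 7.8090
delay to age 11: R₀ = 0.57 × (0.57 × 39) = 0.57 × 22.2300 = 12.6711
Higher: delay to age 11 (12.6711).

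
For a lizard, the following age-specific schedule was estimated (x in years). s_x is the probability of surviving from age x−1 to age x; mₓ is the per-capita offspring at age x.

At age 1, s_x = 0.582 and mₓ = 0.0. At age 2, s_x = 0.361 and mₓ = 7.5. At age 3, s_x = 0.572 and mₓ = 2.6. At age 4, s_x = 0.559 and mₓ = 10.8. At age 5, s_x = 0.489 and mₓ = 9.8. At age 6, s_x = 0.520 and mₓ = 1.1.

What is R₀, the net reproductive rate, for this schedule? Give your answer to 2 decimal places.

2.95

Survivorship from birth: l_x = s_1·s_2·…·s_x.
  l_1 = 0.58200
  l_2 = 0.21010
  l_3 = 0.12018
  l_4 = 0.06718
  l_5 = 0.03285
  l_6 = 0.01708
R₀ = Σ l_x mₓ:
  age 1: 0.58200 × 0.0 = 0.0000
  age 2: 0.21010 × 7.5 = 1.5757
  age 3: 0.12018 × 2.6 = 0.3125
  age 4: 0.06718 × 10.8 = 0.7255
  age 5: 0.03285 × 9.8 = 0.3219
  age 6: 0.01708 × 1.1 = 0.0188
R₀ = 0.0000 + 1.5757 + 0.3125 + 0.7255 + 0.3219 + 0.0188 = 2.9545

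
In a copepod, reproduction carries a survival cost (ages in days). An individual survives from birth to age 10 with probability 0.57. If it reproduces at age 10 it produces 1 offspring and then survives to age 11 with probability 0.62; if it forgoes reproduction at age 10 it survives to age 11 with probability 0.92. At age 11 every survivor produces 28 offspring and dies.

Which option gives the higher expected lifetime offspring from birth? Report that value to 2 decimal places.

breed at age 10: R₀ = 0.57 × (1 + 0.62 × 28) = 0.57 × 18.3600 = 10.4652
delay to age 11: R₀ = 0.57 × (0.92 × 28) = 0.57 × 25.7600 = 14.6832
Higher: delay to age 11 (14.6832).

14.68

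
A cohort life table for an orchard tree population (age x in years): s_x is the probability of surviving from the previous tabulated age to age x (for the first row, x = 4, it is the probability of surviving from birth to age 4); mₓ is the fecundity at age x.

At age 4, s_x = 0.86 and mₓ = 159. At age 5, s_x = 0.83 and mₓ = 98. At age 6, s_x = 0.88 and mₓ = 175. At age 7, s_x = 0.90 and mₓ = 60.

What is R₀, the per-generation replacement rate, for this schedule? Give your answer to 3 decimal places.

350.537

Survivorship from birth: l_x = s_4·s_5·…·s_x.
  l_4 = 0.86000
  l_5 = 0.71380
  l_6 = 0.62814
  l_7 = 0.56533
R₀ = Σ l_x mₓ:
  age 4: 0.86000 × 159 = 136.7400
  age 5: 0.71380 × 98 = 69.9524
  age 6: 0.62814 × 175 = 109.9245
  age 7: 0.56533 × 60 = 33.9198
R₀ = 136.7400 + 69.9524 + 109.9245 + 33.9198 = 350.5367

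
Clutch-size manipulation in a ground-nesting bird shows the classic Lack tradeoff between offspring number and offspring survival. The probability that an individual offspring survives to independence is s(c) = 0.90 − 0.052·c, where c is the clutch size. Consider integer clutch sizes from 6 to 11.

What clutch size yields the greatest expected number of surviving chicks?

9

Expected surviving chicks = c × s(c):
  c=6: 6 × 0.588 = 3.528
  c=7: 7 × 0.536 = 3.752
  c=8: 8 × 0.484 = 3.872
  c=9: 9 × 0.432 = 3.888
  c=10: 10 × 0.380 = 3.800
  c=11: 11 × 0.328 = 3.608
Maximum at c = 9 (3.888 surviving chicks).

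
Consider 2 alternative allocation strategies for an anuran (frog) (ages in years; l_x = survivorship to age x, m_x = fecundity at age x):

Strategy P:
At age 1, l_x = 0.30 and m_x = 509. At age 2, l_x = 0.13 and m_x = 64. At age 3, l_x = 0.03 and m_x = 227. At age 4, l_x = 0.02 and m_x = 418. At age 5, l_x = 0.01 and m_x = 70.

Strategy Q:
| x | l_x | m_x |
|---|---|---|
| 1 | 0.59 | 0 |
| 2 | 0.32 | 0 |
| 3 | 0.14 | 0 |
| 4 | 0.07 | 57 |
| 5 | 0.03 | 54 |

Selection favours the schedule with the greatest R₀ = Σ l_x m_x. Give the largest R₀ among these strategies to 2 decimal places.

176.89

Strategy P: R₀ = 0.30×509 + 0.13×64 + 0.03×227 + 0.02×418 + 0.01×70 = 176.8900
Strategy Q: R₀ = 0.59×0 + 0.32×0 + 0.14×0 + 0.07×57 + 0.03×54 = 5.6100
Highest R₀: strategy P with 176.8900.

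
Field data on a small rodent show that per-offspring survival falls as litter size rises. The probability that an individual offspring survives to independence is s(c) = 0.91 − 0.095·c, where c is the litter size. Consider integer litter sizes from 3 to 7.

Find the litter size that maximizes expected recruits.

5

Expected recruits = c × s(c):
  c=3: 3 × 0.625 = 1.875
  c=4: 4 × 0.530 = 2.120
  c=5: 5 × 0.435 = 2.175
  c=6: 6 × 0.340 = 2.040
  c=7: 7 × 0.245 = 1.715
Maximum at c = 5 (2.175 recruits).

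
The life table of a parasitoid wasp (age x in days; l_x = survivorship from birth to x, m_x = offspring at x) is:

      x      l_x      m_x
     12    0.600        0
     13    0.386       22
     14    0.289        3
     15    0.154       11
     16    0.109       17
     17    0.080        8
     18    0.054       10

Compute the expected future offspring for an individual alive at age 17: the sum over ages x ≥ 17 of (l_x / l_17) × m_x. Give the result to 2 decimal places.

14.75

l_17 = 0.080. Conditional survival from age 17 to x is l_x / l_17.
  x=17: (0.080/0.080) × 8 = 8.0000
  x=18: (0.054/0.080) × 10 = 6.7500
Sum = 8.0000 + 6.7500 = 14.7500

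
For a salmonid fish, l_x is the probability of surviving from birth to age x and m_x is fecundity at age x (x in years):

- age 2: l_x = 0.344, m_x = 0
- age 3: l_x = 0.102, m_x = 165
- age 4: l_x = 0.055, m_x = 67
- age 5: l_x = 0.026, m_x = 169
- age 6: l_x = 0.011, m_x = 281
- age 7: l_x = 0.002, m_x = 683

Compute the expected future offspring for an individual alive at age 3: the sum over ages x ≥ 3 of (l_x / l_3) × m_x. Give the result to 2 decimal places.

287.90

l_3 = 0.102. Conditional survival from age 3 to x is l_x / l_3.
  x=3: (0.102/0.102) × 165 = 165.0000
  x=4: (0.055/0.102) × 67 = 36.1275
  x=5: (0.026/0.102) × 169 = 43.0784
  x=6: (0.011/0.102) × 281 = 30.3039
  x=7: (0.002/0.102) × 683 = 13.3922
Sum = 165.0000 + 36.1275 + 43.0784 + 30.3039 + 13.3922 = 287.9020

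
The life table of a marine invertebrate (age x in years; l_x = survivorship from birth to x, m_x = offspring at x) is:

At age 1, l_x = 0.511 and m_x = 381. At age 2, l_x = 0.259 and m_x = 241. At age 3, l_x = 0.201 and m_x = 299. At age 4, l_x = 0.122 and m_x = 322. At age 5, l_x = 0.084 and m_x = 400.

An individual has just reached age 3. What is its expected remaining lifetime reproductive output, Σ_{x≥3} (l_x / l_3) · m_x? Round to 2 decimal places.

661.61

l_3 = 0.201. Conditional survival from age 3 to x is l_x / l_3.
  x=3: (0.201/0.201) × 299 = 299.0000
  x=4: (0.122/0.201) × 322 = 195.4428
  x=5: (0.084/0.201) × 400 = 167.1642
Sum = 299.0000 + 195.4428 + 167.1642 = 661.6070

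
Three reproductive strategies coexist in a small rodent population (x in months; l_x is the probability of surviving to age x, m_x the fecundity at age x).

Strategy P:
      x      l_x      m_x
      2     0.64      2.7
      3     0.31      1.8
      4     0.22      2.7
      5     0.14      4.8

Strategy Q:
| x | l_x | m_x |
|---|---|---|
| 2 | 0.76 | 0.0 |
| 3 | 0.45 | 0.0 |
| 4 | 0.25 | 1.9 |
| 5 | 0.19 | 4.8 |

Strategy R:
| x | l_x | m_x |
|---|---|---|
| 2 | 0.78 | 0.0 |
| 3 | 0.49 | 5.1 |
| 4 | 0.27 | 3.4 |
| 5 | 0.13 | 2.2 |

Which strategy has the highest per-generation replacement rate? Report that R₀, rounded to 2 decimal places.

Strategy P: R₀ = 0.64×2.7 + 0.31×1.8 + 0.22×2.7 + 0.14×4.8 = 3.5520
Strategy Q: R₀ = 0.76×0.0 + 0.45×0.0 + 0.25×1.9 + 0.19×4.8 = 1.3870
Strategy R: R₀ = 0.78×0.0 + 0.49×5.1 + 0.27×3.4 + 0.13×2.2 = 3.7030
Highest R₀: strategy R with 3.7030.

3.70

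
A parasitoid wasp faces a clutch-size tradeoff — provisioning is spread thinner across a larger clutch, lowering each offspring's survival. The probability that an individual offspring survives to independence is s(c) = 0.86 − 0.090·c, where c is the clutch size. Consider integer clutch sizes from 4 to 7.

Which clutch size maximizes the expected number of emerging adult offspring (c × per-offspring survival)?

5

Expected emerging adult offspring = c × s(c):
  c=4: 4 × 0.500 = 2.000
  c=5: 5 × 0.410 = 2.050
  c=6: 6 × 0.320 = 1.920
  c=7: 7 × 0.230 = 1.610
Maximum at c = 5 (2.050 emerging adult offspring).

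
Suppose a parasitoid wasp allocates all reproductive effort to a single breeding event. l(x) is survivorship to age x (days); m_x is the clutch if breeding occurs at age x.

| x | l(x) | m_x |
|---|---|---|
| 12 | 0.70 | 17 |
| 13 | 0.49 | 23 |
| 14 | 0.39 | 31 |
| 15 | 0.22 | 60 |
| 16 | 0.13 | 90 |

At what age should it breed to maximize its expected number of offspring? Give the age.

15

Expected offspring if breeding at age x = l(x) × m_x:
  age 12: 0.70 × 17 = 11.900
  age 13: 0.49 × 23 = 11.270
  age 14: 0.39 × 31 = 12.090
  age 15: 0.22 × 60 = 13.200
  age 16: 0.13 × 90 = 11.700
Maximum at age 15 (13.200).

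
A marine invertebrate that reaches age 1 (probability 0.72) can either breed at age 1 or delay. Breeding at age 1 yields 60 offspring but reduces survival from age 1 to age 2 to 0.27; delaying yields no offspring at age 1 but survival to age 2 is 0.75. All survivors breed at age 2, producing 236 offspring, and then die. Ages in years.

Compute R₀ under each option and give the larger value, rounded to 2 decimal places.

127.44

breed at age 1: R₀ = 0.72 × (60 + 0.27 × 236) = 0.72 × 123.7200 = 89.0784
delay to age 2: R₀ = 0.72 × (0.75 × 236) = 0.72 × 177.0000 = 127.4400
Higher: delay to age 2 (127.4400).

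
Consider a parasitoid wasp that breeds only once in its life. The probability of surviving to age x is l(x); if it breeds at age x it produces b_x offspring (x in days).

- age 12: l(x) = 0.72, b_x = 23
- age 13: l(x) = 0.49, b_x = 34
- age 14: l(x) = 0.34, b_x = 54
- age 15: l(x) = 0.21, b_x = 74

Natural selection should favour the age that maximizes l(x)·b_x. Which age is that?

Expected offspring if breeding at age x = l(x) × b_x:
  age 12: 0.72 × 23 = 16.560
  age 13: 0.49 × 34 = 16.660
  age 14: 0.34 × 54 = 18.360
  age 15: 0.21 × 74 = 15.540
Maximum at age 14 (18.360).

14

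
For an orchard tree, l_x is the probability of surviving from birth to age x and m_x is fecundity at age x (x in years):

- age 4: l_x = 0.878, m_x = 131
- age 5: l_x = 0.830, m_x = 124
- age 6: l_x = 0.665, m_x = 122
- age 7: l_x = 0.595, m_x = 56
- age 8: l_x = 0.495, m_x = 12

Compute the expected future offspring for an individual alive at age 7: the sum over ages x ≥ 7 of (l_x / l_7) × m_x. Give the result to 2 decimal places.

65.98

l_7 = 0.595. Conditional survival from age 7 to x is l_x / l_7.
  x=7: (0.595/0.595) × 56 = 56.0000
  x=8: (0.495/0.595) × 12 = 9.9832
Sum = 56.0000 + 9.9832 = 65.9832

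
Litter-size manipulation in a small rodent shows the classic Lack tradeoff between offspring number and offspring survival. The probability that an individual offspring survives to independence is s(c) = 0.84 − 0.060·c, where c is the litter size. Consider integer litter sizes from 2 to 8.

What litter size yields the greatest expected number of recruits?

Expected recruits = c × s(c):
  c=2: 2 × 0.720 = 1.440
  c=3: 3 × 0.660 = 1.980
  c=4: 4 × 0.600 = 2.400
  c=5: 5 × 0.540 = 2.700
  c=6: 6 × 0.480 = 2.880
  c=7: 7 × 0.420 = 2.940
  c=8: 8 × 0.360 = 2.880
Maximum at c = 7 (2.940 recruits).

7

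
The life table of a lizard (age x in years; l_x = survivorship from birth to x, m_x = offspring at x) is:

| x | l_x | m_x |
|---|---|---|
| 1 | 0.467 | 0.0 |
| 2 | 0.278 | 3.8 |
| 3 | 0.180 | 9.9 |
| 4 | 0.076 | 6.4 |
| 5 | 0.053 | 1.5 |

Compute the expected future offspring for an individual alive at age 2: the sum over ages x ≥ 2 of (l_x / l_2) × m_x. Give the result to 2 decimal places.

l_2 = 0.278. Conditional survival from age 2 to x is l_x / l_2.
  x=2: (0.278/0.278) × 3.8 = 3.8000
  x=3: (0.180/0.278) × 9.9 = 6.4101
  x=4: (0.076/0.278) × 6.4 = 1.7496
  x=5: (0.053/0.278) × 1.5 = 0.2860
Sum = 3.8000 + 6.4101 + 1.7496 + 0.2860 = 12.2457

12.25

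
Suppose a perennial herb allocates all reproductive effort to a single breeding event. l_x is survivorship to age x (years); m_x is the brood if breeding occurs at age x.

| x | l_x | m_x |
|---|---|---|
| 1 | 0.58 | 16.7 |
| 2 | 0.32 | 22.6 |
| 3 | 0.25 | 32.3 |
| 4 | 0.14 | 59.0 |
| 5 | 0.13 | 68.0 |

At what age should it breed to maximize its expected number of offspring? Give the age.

1

Expected offspring if breeding at age x = l_x × m_x:
  age 1: 0.58 × 16.7 = 9.686
  age 2: 0.32 × 22.6 = 7.232
  age 3: 0.25 × 32.3 = 8.075
  age 4: 0.14 × 59.0 = 8.260
  age 5: 0.13 × 68.0 = 8.840
Maximum at age 1 (9.686).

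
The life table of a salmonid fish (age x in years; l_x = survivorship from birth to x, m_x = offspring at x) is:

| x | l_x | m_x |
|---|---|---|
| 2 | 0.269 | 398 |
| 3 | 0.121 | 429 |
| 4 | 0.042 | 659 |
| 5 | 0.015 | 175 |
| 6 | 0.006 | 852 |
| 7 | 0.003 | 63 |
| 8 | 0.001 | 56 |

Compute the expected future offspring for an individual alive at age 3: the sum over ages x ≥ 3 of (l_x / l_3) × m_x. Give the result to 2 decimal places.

723.71

l_3 = 0.121. Conditional survival from age 3 to x is l_x / l_3.
  x=3: (0.121/0.121) × 429 = 429.0000
  x=4: (0.042/0.121) × 659 = 228.7438
  x=5: (0.015/0.121) × 175 = 21.6942
  x=6: (0.006/0.121) × 852 = 42.2479
  x=7: (0.003/0.121) × 63 = 1.5620
  x=8: (0.001/0.121) × 56 = 0.4628
Sum = 429.0000 + 228.7438 + 21.6942 + 42.2479 + 1.5620 + 0.4628 = 723.7107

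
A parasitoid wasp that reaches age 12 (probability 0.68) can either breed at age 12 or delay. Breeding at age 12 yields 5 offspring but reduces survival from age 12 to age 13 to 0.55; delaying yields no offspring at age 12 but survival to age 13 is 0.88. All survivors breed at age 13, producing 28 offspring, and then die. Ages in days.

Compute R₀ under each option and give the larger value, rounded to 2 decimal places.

breed at age 12: R₀ = 0.68 × (5 + 0.55 × 28) = 0.68 × 20.4000 = 13.8720
delay to age 13: R₀ = 0.68 × (0.88 × 28) = 0.68 × 24.6400 = 16.7552
Higher: delay to age 13 (16.7552).

16.76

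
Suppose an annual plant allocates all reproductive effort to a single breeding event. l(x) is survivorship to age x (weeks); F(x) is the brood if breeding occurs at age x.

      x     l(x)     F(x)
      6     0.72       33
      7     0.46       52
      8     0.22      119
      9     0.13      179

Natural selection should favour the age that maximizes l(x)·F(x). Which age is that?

Expected offspring if breeding at age x = l(x) × F(x):
  age 6: 0.72 × 33 = 23.760
  age 7: 0.46 × 52 = 23.920
  age 8: 0.22 × 119 = 26.180
  age 9: 0.13 × 179 = 23.270
Maximum at age 8 (26.180).

8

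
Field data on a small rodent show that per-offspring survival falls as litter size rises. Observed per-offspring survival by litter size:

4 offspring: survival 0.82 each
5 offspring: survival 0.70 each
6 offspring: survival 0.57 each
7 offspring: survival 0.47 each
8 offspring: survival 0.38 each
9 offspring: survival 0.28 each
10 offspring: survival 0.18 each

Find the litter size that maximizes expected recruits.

Expected recruits = c × s(c):
  c=4: 4 × 0.82 = 3.280
  c=5: 5 × 0.70 = 3.500
  c=6: 6 × 0.57 = 3.420
  c=7: 7 × 0.47 = 3.290
  c=8: 8 × 0.38 = 3.040
  c=9: 9 × 0.28 = 2.520
  c=10: 10 × 0.18 = 1.800
Maximum at c = 5 (3.500 recruits).

5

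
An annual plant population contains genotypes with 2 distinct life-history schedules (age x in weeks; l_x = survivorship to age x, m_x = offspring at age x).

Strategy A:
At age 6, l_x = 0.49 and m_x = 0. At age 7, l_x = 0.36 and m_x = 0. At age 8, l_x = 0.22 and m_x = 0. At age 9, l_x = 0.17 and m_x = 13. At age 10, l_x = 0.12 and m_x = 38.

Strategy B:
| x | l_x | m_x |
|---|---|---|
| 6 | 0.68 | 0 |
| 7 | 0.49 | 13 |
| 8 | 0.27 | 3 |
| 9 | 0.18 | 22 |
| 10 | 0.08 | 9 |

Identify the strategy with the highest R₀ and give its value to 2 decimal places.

Strategy A: R₀ = 0.49×0 + 0.36×0 + 0.22×0 + 0.17×13 + 0.12×38 = 6.7700
Strategy B: R₀ = 0.68×0 + 0.49×13 + 0.27×3 + 0.18×22 + 0.08×9 = 11.8600
Highest R₀: strategy B with 11.8600.

11.86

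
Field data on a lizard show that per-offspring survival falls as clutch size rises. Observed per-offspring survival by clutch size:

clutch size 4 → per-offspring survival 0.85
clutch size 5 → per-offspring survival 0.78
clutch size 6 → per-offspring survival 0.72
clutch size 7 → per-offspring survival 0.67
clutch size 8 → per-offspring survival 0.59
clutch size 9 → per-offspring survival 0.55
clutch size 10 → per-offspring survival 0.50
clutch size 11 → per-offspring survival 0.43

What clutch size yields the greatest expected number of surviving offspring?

Expected surviving offspring = c × s(c):
  c=4: 4 × 0.85 = 3.400
  c=5: 5 × 0.78 = 3.900
  c=6: 6 × 0.72 = 4.320
  c=7: 7 × 0.67 = 4.690
  c=8: 8 × 0.59 = 4.720
  c=9: 9 × 0.55 = 4.950
  c=10: 10 × 0.50 = 5.000
  c=11: 11 × 0.43 = 4.730
Maximum at c = 10 (5.000 surviving offspring).

10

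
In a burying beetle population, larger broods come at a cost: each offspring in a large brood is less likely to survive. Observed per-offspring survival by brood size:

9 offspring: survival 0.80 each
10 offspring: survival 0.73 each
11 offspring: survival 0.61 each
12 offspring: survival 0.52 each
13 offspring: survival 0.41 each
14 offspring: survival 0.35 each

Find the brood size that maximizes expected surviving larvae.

Expected surviving larvae = c × s(c):
  c=9: 9 × 0.80 = 7.200
  c=10: 10 × 0.73 = 7.300
  c=11: 11 × 0.61 = 6.710
  c=12: 12 × 0.52 = 6.240
  c=13: 13 × 0.41 = 5.330
  c=14: 14 × 0.35 = 4.900
Maximum at c = 10 (7.300 surviving larvae).

10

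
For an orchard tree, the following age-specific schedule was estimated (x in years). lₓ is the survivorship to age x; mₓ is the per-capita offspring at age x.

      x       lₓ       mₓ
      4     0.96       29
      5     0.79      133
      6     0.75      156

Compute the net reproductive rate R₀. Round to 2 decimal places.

249.91

R₀ = Σ lₓ mₓ:
  age 4: 0.96 × 29 = 27.8400
  age 5: 0.79 × 133 = 105.0700
  age 6: 0.75 × 156 = 117.0000
R₀ = 27.8400 + 105.0700 + 117.0000 = 249.9100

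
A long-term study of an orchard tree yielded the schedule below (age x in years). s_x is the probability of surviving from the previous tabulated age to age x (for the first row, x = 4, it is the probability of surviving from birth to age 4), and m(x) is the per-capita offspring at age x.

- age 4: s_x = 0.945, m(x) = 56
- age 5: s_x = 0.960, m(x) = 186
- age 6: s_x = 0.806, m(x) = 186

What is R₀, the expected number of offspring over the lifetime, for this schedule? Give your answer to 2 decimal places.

357.66

Survivorship from birth: l_x = s_4·s_5·…·s_x.
  l_4 = 0.94500
  l_5 = 0.90720
  l_6 = 0.73120
R₀ = Σ l_x m(x):
  age 4: 0.94500 × 56 = 52.9200
  age 5: 0.90720 × 186 = 168.7392
  age 6: 0.73120 × 186 = 136.0032
R₀ = 52.9200 + 168.7392 + 136.0032 = 357.6624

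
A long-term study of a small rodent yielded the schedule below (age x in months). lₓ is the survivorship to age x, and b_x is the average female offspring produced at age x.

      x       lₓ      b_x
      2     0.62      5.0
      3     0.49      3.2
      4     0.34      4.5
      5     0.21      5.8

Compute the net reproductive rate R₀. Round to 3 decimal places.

R₀ = Σ lₓ b_x:
  age 2: 0.62 × 5.0 = 3.1000
  age 3: 0.49 × 3.2 = 1.5680
  age 4: 0.34 × 4.5 = 1.5300
  age 5: 0.21 × 5.8 = 1.2180
R₀ = 3.1000 + 1.5680 + 1.5300 + 1.2180 = 7.4160

7.416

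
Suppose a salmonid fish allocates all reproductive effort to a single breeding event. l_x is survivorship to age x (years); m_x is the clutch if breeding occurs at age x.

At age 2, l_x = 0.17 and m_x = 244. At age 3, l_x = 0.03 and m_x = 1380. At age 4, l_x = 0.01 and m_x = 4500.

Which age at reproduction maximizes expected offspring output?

Expected offspring if breeding at age x = l_x × m_x:
  age 2: 0.17 × 244 = 41.480
  age 3: 0.03 × 1380 = 41.400
  age 4: 0.01 × 4500 = 45.000
Maximum at age 4 (45.000).

4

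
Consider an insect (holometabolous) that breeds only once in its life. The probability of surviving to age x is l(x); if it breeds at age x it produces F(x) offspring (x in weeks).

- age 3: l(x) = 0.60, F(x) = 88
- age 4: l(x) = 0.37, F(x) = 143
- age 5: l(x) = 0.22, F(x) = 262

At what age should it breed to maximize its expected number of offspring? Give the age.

Expected offspring if breeding at age x = l(x) × F(x):
  age 3: 0.60 × 88 = 52.800
  age 4: 0.37 × 143 = 52.910
  age 5: 0.22 × 262 = 57.640
Maximum at age 5 (57.640).

5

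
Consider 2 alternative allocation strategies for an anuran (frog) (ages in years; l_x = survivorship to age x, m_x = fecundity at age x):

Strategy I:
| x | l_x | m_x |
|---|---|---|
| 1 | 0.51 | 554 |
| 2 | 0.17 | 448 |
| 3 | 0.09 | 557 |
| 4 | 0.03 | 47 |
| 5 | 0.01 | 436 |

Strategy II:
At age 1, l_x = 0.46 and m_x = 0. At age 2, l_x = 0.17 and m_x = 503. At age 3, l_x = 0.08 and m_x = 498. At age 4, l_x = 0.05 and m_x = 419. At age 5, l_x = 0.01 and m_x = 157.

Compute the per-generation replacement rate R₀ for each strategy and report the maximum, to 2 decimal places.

Strategy I: R₀ = 0.51×554 + 0.17×448 + 0.09×557 + 0.03×47 + 0.01×436 = 414.6000
Strategy II: R₀ = 0.46×0 + 0.17×503 + 0.08×498 + 0.05×419 + 0.01×157 = 147.8700
Highest R₀: strategy I with 414.6000.

414.60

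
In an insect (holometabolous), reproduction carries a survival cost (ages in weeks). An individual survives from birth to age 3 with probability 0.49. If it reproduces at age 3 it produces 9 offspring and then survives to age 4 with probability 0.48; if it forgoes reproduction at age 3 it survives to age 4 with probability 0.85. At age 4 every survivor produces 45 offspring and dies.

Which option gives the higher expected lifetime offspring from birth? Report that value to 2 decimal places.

18.74

breed at age 3: R₀ = 0.49 × (9 + 0.48 × 45) = 0.49 × 30.6000 = 14.9940
delay to age 4: R₀ = 0.49 × (0.85 × 45) = 0.49 × 38.2500 = 18.7425
Higher: delay to age 4 (18.7425).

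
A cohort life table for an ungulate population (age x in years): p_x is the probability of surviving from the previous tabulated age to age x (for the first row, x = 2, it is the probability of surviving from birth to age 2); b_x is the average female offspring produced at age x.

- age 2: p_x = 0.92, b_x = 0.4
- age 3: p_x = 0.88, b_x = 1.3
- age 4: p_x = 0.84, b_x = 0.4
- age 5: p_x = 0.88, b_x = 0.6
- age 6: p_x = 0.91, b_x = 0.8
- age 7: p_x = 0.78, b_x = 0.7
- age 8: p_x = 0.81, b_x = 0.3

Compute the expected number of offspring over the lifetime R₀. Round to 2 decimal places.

2.89

Survivorship from birth: l_x = p_2·p_3·…·p_x.
  l_2 = 0.92000
  l_3 = 0.80960
  l_4 = 0.68006
  l_5 = 0.59846
  l_6 = 0.54460
  l_7 = 0.42478
  l_8 = 0.34408
R₀ = Σ l_x b_x:
  age 2: 0.92000 × 0.4 = 0.3680
  age 3: 0.80960 × 1.3 = 1.0525
  age 4: 0.68006 × 0.4 = 0.2720
  age 5: 0.59846 × 0.6 = 0.3591
  age 6: 0.54460 × 0.8 = 0.4357
  age 7: 0.42478 × 0.7 = 0.2973
  age 8: 0.34408 × 0.3 = 0.1032
R₀ = 0.3680 + 1.0525 + 0.2720 + 0.3591 + 0.4357 + 0.2973 + 0.1032 = 2.8878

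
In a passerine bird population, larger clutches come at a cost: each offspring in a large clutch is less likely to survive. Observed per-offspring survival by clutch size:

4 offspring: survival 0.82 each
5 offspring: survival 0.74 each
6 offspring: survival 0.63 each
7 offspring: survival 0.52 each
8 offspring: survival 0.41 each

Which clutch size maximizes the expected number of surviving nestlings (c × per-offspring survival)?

6

Expected surviving nestlings = c × s(c):
  c=4: 4 × 0.82 = 3.280
  c=5: 5 × 0.74 = 3.700
  c=6: 6 × 0.63 = 3.780
  c=7: 7 × 0.52 = 3.640
  c=8: 8 × 0.41 = 3.280
Maximum at c = 6 (3.780 surviving nestlings).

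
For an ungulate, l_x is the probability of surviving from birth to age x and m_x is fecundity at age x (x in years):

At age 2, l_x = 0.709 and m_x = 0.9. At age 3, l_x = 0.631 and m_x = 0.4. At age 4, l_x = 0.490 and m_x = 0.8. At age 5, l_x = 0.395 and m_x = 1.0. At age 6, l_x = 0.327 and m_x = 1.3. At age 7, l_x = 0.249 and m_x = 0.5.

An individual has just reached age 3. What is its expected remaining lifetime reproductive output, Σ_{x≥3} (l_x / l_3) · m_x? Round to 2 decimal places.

2.52

l_3 = 0.631. Conditional survival from age 3 to x is l_x / l_3.
  x=3: (0.631/0.631) × 0.4 = 0.4000
  x=4: (0.490/0.631) × 0.8 = 0.6212
  x=5: (0.395/0.631) × 1.0 = 0.6260
  x=6: (0.327/0.631) × 1.3 = 0.6737
  x=7: (0.249/0.631) × 0.5 = 0.1973
Sum = 0.4000 + 0.6212 + 0.6260 + 0.6737 + 0.1973 = 2.5182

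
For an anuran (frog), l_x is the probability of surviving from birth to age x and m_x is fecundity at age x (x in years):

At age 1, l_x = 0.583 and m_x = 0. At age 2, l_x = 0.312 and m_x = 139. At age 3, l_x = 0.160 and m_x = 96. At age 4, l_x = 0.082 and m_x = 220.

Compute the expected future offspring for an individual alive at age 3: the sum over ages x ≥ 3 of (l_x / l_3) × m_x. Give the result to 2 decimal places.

208.75

l_3 = 0.160. Conditional survival from age 3 to x is l_x / l_3.
  x=3: (0.160/0.160) × 96 = 96.0000
  x=4: (0.082/0.160) × 220 = 112.7500
Sum = 96.0000 + 112.7500 = 208.7500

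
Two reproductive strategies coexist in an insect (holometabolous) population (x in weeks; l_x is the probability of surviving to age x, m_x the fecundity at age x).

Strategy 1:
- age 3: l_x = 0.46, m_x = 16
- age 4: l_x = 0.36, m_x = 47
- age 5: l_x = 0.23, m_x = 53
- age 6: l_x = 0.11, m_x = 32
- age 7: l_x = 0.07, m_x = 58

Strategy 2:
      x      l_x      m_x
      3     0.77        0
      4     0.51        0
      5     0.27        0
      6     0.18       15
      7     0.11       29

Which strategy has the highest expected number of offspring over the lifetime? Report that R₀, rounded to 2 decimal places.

Strategy 1: R₀ = 0.46×16 + 0.36×47 + 0.23×53 + 0.11×32 + 0.07×58 = 44.0500
Strategy 2: R₀ = 0.77×0 + 0.51×0 + 0.27×0 + 0.18×15 + 0.11×29 = 5.8900
Highest R₀: strategy 1 with 44.0500.

44.05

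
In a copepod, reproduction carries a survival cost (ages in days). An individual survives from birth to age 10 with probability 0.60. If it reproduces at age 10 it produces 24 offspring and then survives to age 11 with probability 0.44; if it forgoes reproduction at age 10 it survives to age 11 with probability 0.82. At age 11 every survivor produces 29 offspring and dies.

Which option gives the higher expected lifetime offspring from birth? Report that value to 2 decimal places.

22.06

breed at age 10: R₀ = 0.60 × (24 + 0.44 × 29) = 0.60 × 36.7600 = 22.0560
delay to age 11: R₀ = 0.60 × (0.82 × 29) = 0.60 × 23.7800 = 14.2680
Higher: breed at age 10 (22.0560).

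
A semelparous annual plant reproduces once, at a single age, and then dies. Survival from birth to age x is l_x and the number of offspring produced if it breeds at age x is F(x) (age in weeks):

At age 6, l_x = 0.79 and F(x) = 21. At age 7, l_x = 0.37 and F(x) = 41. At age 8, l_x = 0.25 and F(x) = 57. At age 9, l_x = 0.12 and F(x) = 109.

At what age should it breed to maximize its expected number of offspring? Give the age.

Expected offspring if breeding at age x = l_x × F(x):
  age 6: 0.79 × 21 = 16.590
  age 7: 0.37 × 41 = 15.170
  age 8: 0.25 × 57 = 14.250
  age 9: 0.12 × 109 = 13.080
Maximum at age 6 (16.590).

6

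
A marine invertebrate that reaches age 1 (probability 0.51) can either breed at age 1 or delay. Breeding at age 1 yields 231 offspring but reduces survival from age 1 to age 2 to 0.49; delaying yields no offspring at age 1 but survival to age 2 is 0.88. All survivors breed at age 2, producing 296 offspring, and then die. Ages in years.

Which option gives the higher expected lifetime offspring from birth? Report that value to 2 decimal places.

191.78

breed at age 1: R₀ = 0.51 × (231 + 0.49 × 296) = 0.51 × 376.0400 = 191.7804
delay to age 2: R₀ = 0.51 × (0.88 × 296) = 0.51 × 260.4800 = 132.8448
Higher: breed at age 1 (191.7804).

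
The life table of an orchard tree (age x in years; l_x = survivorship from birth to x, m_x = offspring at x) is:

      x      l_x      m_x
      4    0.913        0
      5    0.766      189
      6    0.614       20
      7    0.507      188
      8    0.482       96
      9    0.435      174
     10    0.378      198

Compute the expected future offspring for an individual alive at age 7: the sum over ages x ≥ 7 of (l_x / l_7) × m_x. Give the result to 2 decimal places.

l_7 = 0.507. Conditional survival from age 7 to x is l_x / l_7.
  x=7: (0.507/0.507) × 188 = 188.0000
  x=8: (0.482/0.507) × 96 = 91.2663
  x=9: (0.435/0.507) × 174 = 149.2899
  x=10: (0.378/0.507) × 198 = 147.6213
Sum = 188.0000 + 91.2663 + 149.2899 + 147.6213 = 576.1775

576.18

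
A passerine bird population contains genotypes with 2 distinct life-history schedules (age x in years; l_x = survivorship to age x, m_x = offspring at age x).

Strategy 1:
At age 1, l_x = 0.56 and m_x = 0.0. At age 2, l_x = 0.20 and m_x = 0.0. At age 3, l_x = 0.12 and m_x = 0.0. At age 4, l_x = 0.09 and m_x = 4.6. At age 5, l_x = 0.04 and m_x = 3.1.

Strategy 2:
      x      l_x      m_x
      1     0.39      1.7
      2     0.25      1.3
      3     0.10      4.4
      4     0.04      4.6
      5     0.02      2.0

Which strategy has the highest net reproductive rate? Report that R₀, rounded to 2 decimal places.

1.65

Strategy 1: R₀ = 0.56×0.0 + 0.20×0.0 + 0.12×0.0 + 0.09×4.6 + 0.04×3.1 = 0.5380
Strategy 2: R₀ = 0.39×1.7 + 0.25×1.3 + 0.10×4.4 + 0.04×4.6 + 0.02×2.0 = 1.6520
Highest R₀: strategy 2 with 1.6520.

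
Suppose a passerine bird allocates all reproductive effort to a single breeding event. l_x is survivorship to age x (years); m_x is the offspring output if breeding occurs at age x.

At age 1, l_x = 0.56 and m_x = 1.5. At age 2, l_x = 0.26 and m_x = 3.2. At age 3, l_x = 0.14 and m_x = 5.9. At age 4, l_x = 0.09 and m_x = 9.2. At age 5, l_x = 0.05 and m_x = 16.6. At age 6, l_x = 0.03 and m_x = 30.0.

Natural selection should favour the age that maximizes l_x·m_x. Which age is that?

6

Expected offspring if breeding at age x = l_x × m_x:
  age 1: 0.56 × 1.5 = 0.840
  age 2: 0.26 × 3.2 = 0.832
  age 3: 0.14 × 5.9 = 0.826
  age 4: 0.09 × 9.2 = 0.828
  age 5: 0.05 × 16.6 = 0.830
  age 6: 0.03 × 30.0 = 0.900
Maximum at age 6 (0.900).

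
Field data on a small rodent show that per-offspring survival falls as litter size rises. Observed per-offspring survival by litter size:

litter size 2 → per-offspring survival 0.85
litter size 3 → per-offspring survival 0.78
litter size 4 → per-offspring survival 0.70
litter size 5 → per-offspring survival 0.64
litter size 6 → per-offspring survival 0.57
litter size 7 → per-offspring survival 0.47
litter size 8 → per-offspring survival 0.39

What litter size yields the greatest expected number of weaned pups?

Expected weaned pups = c × s(c):
  c=2: 2 × 0.85 = 1.700
  c=3: 3 × 0.78 = 2.340
  c=4: 4 × 0.70 = 2.800
  c=5: 5 × 0.64 = 3.200
  c=6: 6 × 0.57 = 3.420
  c=7: 7 × 0.47 = 3.290
  c=8: 8 × 0.39 = 3.120
Maximum at c = 6 (3.420 weaned pups).

6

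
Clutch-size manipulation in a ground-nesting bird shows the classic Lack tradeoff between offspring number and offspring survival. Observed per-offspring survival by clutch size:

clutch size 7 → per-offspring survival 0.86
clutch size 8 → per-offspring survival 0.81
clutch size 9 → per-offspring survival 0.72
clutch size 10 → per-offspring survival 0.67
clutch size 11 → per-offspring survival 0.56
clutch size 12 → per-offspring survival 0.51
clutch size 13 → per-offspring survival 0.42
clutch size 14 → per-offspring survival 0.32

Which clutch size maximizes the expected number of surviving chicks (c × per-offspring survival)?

10

Expected surviving chicks = c × s(c):
  c=7: 7 × 0.86 = 6.020
  c=8: 8 × 0.81 = 6.480
  c=9: 9 × 0.72 = 6.480
  c=10: 10 × 0.67 = 6.700
  c=11: 11 × 0.56 = 6.160
  c=12: 12 × 0.51 = 6.120
  c=13: 13 × 0.42 = 5.460
  c=14: 14 × 0.32 = 4.480
Maximum at c = 10 (6.700 surviving chicks).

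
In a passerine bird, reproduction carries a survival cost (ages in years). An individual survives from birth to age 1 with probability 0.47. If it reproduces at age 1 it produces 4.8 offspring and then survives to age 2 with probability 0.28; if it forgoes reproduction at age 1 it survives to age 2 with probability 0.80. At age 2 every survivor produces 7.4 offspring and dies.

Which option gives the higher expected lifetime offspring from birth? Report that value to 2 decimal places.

breed at age 1: R₀ = 0.47 × (4.8 + 0.28 × 7.4) = 0.47 × 6.8720 = 3.2298
delay to age 2: R₀ = 0.47 × (0.80 × 7.4) = 0.47 × 5.9200 = 2.7824
Higher: breed at age 1 (3.2298).

3.23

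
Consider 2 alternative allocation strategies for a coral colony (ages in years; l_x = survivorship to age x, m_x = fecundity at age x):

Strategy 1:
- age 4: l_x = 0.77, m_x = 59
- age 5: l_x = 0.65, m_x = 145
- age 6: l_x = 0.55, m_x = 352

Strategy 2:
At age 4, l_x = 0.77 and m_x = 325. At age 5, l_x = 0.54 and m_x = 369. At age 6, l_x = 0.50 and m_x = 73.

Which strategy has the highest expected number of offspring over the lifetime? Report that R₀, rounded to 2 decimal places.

Strategy 1: R₀ = 0.77×59 + 0.65×145 + 0.55×352 = 333.2800
Strategy 2: R₀ = 0.77×325 + 0.54×369 + 0.50×73 = 486.0100
Highest R₀: strategy 2 with 486.0100.

486.01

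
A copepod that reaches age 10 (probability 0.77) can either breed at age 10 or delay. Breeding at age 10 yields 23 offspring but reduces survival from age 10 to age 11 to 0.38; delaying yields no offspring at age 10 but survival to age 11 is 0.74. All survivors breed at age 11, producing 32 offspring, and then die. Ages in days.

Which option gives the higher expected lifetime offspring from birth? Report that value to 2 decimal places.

27.07

breed at age 10: R₀ = 0.77 × (23 + 0.38 × 32) = 0.77 × 35.1600 = 27.0732
delay to age 11: R₀ = 0.77 × (0.74 × 32) = 0.77 × 23.6800 = 18.2336
Higher: breed at age 10 (27.0732).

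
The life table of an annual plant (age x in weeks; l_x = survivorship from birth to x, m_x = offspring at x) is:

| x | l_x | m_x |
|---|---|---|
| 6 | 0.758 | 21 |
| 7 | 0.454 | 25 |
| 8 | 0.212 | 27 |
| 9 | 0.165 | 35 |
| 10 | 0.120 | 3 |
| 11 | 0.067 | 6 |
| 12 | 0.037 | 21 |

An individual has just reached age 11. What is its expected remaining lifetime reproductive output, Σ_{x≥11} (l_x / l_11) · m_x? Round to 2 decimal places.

l_11 = 0.067. Conditional survival from age 11 to x is l_x / l_11.
  x=11: (0.067/0.067) × 6 = 6.0000
  x=12: (0.037/0.067) × 21 = 11.5970
Sum = 6.0000 + 11.5970 = 17.5970

17.60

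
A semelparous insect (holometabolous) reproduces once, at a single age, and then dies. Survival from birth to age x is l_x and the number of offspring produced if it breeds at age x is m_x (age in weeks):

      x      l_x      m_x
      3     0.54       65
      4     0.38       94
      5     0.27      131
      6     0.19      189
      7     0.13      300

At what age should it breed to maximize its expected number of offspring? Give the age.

Expected offspring if breeding at age x = l_x × m_x:
  age 3: 0.54 × 65 = 35.100
  age 4: 0.38 × 94 = 35.720
  age 5: 0.27 × 131 = 35.370
  age 6: 0.19 × 189 = 35.910
  age 7: 0.13 × 300 = 39.000
Maximum at age 7 (39.000).

7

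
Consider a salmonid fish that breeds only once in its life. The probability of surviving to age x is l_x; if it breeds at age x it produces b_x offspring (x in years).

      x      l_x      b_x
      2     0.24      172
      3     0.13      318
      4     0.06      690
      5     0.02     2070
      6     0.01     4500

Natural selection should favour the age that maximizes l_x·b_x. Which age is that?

Expected offspring if breeding at age x = l_x × b_x:
  age 2: 0.24 × 172 = 41.280
  age 3: 0.13 × 318 = 41.340
  age 4: 0.06 × 690 = 41.400
  age 5: 0.02 × 2070 = 41.400
  age 6: 0.01 × 4500 = 45.000
Maximum at age 6 (45.000).

6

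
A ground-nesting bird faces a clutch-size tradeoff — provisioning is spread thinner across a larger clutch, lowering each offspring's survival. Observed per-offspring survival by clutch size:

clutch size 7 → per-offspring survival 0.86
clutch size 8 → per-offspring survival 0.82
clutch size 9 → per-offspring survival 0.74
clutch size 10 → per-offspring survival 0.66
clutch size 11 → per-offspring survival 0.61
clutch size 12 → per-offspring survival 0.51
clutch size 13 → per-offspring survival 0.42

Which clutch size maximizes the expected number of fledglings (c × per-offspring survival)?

11

Expected fledglings = c × s(c):
  c=7: 7 × 0.86 = 6.020
  c=8: 8 × 0.82 = 6.560
  c=9: 9 × 0.74 = 6.660
  c=10: 10 × 0.66 = 6.600
  c=11: 11 × 0.61 = 6.710
  c=12: 12 × 0.51 = 6.120
  c=13: 13 × 0.42 = 5.460
Maximum at c = 11 (6.710 fledglings).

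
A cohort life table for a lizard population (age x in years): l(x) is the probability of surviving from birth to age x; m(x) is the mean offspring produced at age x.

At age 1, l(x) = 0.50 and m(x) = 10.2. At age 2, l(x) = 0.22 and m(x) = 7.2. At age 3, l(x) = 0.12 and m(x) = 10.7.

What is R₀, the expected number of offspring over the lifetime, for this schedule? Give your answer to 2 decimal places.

7.97

R₀ = Σ l(x) m(x):
  age 1: 0.50 × 10.2 = 5.1000
  age 2: 0.22 × 7.2 = 1.5840
  age 3: 0.12 × 10.7 = 1.2840
R₀ = 5.1000 + 1.5840 + 1.2840 = 7.9680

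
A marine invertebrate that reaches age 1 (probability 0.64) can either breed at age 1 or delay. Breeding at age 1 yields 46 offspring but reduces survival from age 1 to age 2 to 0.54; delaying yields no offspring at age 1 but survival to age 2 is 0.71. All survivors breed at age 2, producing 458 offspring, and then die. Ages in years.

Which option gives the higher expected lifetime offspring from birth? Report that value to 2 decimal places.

breed at age 1: R₀ = 0.64 × (46 + 0.54 × 458) = 0.64 × 293.3200 = 187.7248
delay to age 2: R₀ = 0.64 × (0.71 × 458) = 0.64 × 325.1800 = 208.1152
Higher: delay to age 2 (208.1152).

208.12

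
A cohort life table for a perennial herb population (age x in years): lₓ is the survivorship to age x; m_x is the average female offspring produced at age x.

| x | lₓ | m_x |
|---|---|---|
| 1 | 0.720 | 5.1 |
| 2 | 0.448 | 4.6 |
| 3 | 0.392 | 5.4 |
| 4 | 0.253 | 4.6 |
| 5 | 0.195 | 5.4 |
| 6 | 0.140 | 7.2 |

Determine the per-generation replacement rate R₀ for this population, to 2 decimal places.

11.07

R₀ = Σ lₓ m_x:
  age 1: 0.720 × 5.1 = 3.6720
  age 2: 0.448 × 4.6 = 2.0608
  age 3: 0.392 × 5.4 = 2.1168
  age 4: 0.253 × 4.6 = 1.1638
  age 5: 0.195 × 5.4 = 1.0530
  age 6: 0.140 × 7.2 = 1.0080
R₀ = 3.6720 + 2.0608 + 2.1168 + 1.1638 + 1.0530 + 1.0080 = 11.0744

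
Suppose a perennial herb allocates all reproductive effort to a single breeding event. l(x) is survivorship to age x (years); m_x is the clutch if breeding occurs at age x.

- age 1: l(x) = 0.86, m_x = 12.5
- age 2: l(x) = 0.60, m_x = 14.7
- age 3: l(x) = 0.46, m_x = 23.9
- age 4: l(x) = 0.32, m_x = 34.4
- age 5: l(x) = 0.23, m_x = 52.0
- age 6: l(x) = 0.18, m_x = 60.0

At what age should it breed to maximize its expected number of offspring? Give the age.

Expected offspring if breeding at age x = l(x) × m_x:
  age 1: 0.86 × 12.5 = 10.750
  age 2: 0.60 × 14.7 = 8.820
  age 3: 0.46 × 23.9 = 10.994
  age 4: 0.32 × 34.4 = 11.008
  age 5: 0.23 × 52.0 = 11.960
  age 6: 0.18 × 60.0 = 10.800
Maximum at age 5 (11.960).

5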